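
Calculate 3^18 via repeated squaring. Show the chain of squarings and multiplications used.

Computing 3^18 by squaring (build up from 3^1; each line after the first costs one multiplication):

3^1 = 3
3^2 = (3^1)^2 = 3^2 = 9
3^4 = (3^2)^2 = 9^2 = 81
3^8 = (3^4)^2 = 81^2 = 6561
3^9 = 3 * 3^8 = 3 * 6561 = 19683
3^18 = (3^9)^2 = 19683^2 = 387420489

Result: 387420489
Multiplications needed: 5 (5 lines after 3^1)

3^18 = 387420489. Using exponentiation by squaring, this requires 5 multiplications. The key idea: if the exponent is even, square the half-power; if odd, multiply by the base once.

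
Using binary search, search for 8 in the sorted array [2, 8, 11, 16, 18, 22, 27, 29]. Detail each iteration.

Binary search for 8 in [2, 8, 11, 16, 18, 22, 27, 29]:

lo=0, hi=7, mid=3, arr[mid]=16 -> 16 > 8, search left half
lo=0, hi=2, mid=1, arr[mid]=8 -> Found target at index 1!

Binary search finds 8 at index 1 after 2 comparisons. The search repeatedly halves the search space by comparing with the middle element.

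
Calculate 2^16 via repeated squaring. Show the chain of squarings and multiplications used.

Computing 2^16 by squaring (build up from 2^1; each line after the first costs one multiplication):

2^1 = 2
2^2 = (2^1)^2 = 2^2 = 4
2^4 = (2^2)^2 = 4^2 = 16
2^8 = (2^4)^2 = 16^2 = 256
2^16 = (2^8)^2 = 256^2 = 65536

Result: 65536
Multiplications needed: 4 (4 lines after 2^1)

2^16 = 65536. Using exponentiation by squaring, this requires 4 multiplications. The key idea: if the exponent is even, square the half-power; if odd, multiply by the base once.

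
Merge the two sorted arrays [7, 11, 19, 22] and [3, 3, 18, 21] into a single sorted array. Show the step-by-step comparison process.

Merging process:

Compare 7 vs 3: take 3 from right. Merged: [3]
Compare 7 vs 3: take 3 from right. Merged: [3, 3]
Compare 7 vs 18: take 7 from left. Merged: [3, 3, 7]
Compare 11 vs 18: take 11 from left. Merged: [3, 3, 7, 11]
Compare 19 vs 18: take 18 from right. Merged: [3, 3, 7, 11, 18]
Compare 19 vs 21: take 19 from left. Merged: [3, 3, 7, 11, 18, 19]
Compare 22 vs 21: take 21 from right. Merged: [3, 3, 7, 11, 18, 19, 21]
Append remaining from left: [22]. Merged: [3, 3, 7, 11, 18, 19, 21, 22]

Final merged array: [3, 3, 7, 11, 18, 19, 21, 22]
Total comparisons: 7

The merged array is [3, 3, 7, 11, 18, 19, 21, 22], requiring 7 comparisons. The merge step runs in O(n) time where n is the total number of elements.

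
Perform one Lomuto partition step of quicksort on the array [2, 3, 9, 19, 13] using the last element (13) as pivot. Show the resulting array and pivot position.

Lomuto partition with pivot = 13:

Initial array: [2, 3, 9, 19, 13]

arr[0]=2 <= 13: swap with position 0, array becomes [2, 3, 9, 19, 13]
arr[1]=3 <= 13: swap with position 1, array becomes [2, 3, 9, 19, 13]
arr[2]=9 <= 13: swap with position 2, array becomes [2, 3, 9, 19, 13]
arr[3]=19 > 13: no swap

Place pivot at position 3: [2, 3, 9, 13, 19]
Pivot position: 3

After partitioning with pivot 13, the array becomes [2, 3, 9, 13, 19]. The pivot is placed at index 3. All elements to the left of the pivot are <= 13, and all elements to the right are > 13.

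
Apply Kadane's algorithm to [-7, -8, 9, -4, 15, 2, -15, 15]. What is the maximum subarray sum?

Using Kadane's algorithm on [-7, -8, 9, -4, 15, 2, -15, 15]:

Scanning through the array:
Position 1 (value -8): max_ending_here = -8, max_so_far = -7
Position 2 (value 9): max_ending_here = 9, max_so_far = 9
Position 3 (value -4): max_ending_here = 5, max_so_far = 9
Position 4 (value 15): max_ending_here = 20, max_so_far = 20
Position 5 (value 2): max_ending_here = 22, max_so_far = 22
Position 6 (value -15): max_ending_here = 7, max_so_far = 22
Position 7 (value 15): max_ending_here = 22, max_so_far = 22

Maximum subarray: [9, -4, 15, 2]
Maximum sum: 22

The maximum subarray is [9, -4, 15, 2] with sum 22. This subarray runs from index 2 to index 5.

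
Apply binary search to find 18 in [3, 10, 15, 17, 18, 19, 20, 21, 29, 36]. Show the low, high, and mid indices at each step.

Binary search for 18 in [3, 10, 15, 17, 18, 19, 20, 21, 29, 36]:

lo=0, hi=9, mid=4, arr[mid]=18 -> Found target at index 4!

Binary search finds 18 at index 4 after 1 comparisons. The search repeatedly halves the search space by comparing with the middle element.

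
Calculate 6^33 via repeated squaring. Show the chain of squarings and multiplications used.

Computing 6^33 by squaring (build up from 6^1; each line after the first costs one multiplication):

6^1 = 6
6^2 = (6^1)^2 = 6^2 = 36
6^4 = (6^2)^2 = 36^2 = 1296
6^8 = (6^4)^2 = 1296^2 = 1679616
6^16 = (6^8)^2 = 1679616^2 = 2821109907456
6^32 = (6^16)^2 = 2821109907456^2 = 7958661109946400884391936
6^33 = 6 * 6^32 = 6 * 7958661109946400884391936 = 47751966659678405306351616

Result: 47751966659678405306351616
Multiplications needed: 6 (6 lines after 6^1)

6^33 = 47751966659678405306351616. Using exponentiation by squaring, this requires 6 multiplications. The key idea: if the exponent is even, square the half-power; if odd, multiply by the base once.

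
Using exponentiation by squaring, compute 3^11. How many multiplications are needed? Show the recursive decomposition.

Computing 3^11 by squaring (build up from 3^1; each line after the first costs one multiplication):

3^1 = 3
3^2 = (3^1)^2 = 3^2 = 9
3^4 = (3^2)^2 = 9^2 = 81
3^5 = 3 * 3^4 = 3 * 81 = 243
3^10 = (3^5)^2 = 243^2 = 59049
3^11 = 3 * 3^10 = 3 * 59049 = 177147

Result: 177147
Multiplications needed: 5 (5 lines after 3^1)

3^11 = 177147. Using exponentiation by squaring, this requires 5 multiplications. The key idea: if the exponent is even, square the half-power; if odd, multiply by the base once.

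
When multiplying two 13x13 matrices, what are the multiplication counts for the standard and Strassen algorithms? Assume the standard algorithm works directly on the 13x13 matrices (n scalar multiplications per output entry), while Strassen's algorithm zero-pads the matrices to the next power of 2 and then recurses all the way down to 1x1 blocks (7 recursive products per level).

Matrix multiplication for 13x13 matrices:

Strassen's algorithm requires power-of-2 dimensions. Pad 13x13 to 16x16 (next power of 2).

Standard algorithm: 13^3 = 2197 multiplications
Strassen's algorithm: 7^(log2(16)) = 7^4 = 2401 multiplications
Difference: 2197 - 2401 = -204 (Strassen uses MORE here due to padding overhead — for small or just-over-power-of-2 n, padding can outweigh the per-level savings)

Standard: 2197 multiplications (13^3). Strassen: 2401 multiplications (7^4, after padding to 16x16). Strassen reduces 8 recursive multiplications to 7 at each level.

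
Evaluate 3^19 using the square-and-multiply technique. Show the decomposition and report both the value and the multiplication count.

Computing 3^19 by squaring (build up from 3^1; each line after the first costs one multiplication):

3^1 = 3
3^2 = (3^1)^2 = 3^2 = 9
3^4 = (3^2)^2 = 9^2 = 81
3^8 = (3^4)^2 = 81^2 = 6561
3^9 = 3 * 3^8 = 3 * 6561 = 19683
3^18 = (3^9)^2 = 19683^2 = 387420489
3^19 = 3 * 3^18 = 3 * 387420489 = 1162261467

Result: 1162261467
Multiplications needed: 6 (6 lines after 3^1)

3^19 = 1162261467. Using exponentiation by squaring, this requires 6 multiplications. The key idea: if the exponent is even, square the half-power; if odd, multiply by the base once.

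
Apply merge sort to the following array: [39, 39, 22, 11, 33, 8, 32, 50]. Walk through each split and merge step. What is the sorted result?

Merge sort trace:

Split: [39, 39, 22, 11, 33, 8, 32, 50] -> [39, 39, 22, 11] and [33, 8, 32, 50]
  Split: [39, 39, 22, 11] -> [39, 39] and [22, 11]
    Split: [39, 39] -> [39] and [39]
    Merge: [39] + [39] -> [39, 39]
    Split: [22, 11] -> [22] and [11]
    Merge: [22] + [11] -> [11, 22]
  Merge: [39, 39] + [11, 22] -> [11, 22, 39, 39]
  Split: [33, 8, 32, 50] -> [33, 8] and [32, 50]
    Split: [33, 8] -> [33] and [8]
    Merge: [33] + [8] -> [8, 33]
    Split: [32, 50] -> [32] and [50]
    Merge: [32] + [50] -> [32, 50]
  Merge: [8, 33] + [32, 50] -> [8, 32, 33, 50]
Merge: [11, 22, 39, 39] + [8, 32, 33, 50] -> [8, 11, 22, 32, 33, 39, 39, 50]

Final sorted array: [8, 11, 22, 32, 33, 39, 39, 50]

The merge sort proceeds by recursively splitting the array and merging sorted halves.
After all merges, the sorted array is [8, 11, 22, 32, 33, 39, 39, 50].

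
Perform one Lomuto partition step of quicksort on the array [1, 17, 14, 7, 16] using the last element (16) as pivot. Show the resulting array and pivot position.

Lomuto partition with pivot = 16:

Initial array: [1, 17, 14, 7, 16]

arr[0]=1 <= 16: swap with position 0, array becomes [1, 17, 14, 7, 16]
arr[1]=17 > 16: no swap
arr[2]=14 <= 16: swap with position 1, array becomes [1, 14, 17, 7, 16]
arr[3]=7 <= 16: swap with position 2, array becomes [1, 14, 7, 17, 16]

Place pivot at position 3: [1, 14, 7, 16, 17]
Pivot position: 3

After partitioning with pivot 16, the array becomes [1, 14, 7, 16, 17]. The pivot is placed at index 3. All elements to the left of the pivot are <= 16, and all elements to the right are > 16.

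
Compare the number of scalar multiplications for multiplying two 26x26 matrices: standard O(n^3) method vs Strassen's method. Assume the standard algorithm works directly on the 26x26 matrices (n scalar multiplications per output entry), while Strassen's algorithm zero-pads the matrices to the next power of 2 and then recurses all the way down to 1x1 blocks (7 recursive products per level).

Matrix multiplication for 26x26 matrices:

Strassen's algorithm requires power-of-2 dimensions. Pad 26x26 to 32x32 (next power of 2).

Standard algorithm: 26^3 = 17576 multiplications
Strassen's algorithm: 7^(log2(32)) = 7^5 = 16807 multiplications
Savings: 17576 - 16807 = 769 multiplications

Standard: 17576 multiplications (26^3). Strassen: 16807 multiplications (7^5, after padding to 32x32). Strassen reduces 8 recursive multiplications to 7 at each level.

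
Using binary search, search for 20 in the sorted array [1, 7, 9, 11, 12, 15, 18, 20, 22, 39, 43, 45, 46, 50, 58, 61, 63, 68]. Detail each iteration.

Binary search for 20 in [1, 7, 9, 11, 12, 15, 18, 20, 22, 39, 43, 45, 46, 50, 58, 61, 63, 68]:

lo=0, hi=17, mid=8, arr[mid]=22 -> 22 > 20, search left half
lo=0, hi=7, mid=3, arr[mid]=11 -> 11 < 20, search right half
lo=4, hi=7, mid=5, arr[mid]=15 -> 15 < 20, search right half
lo=6, hi=7, mid=6, arr[mid]=18 -> 18 < 20, search right half
lo=7, hi=7, mid=7, arr[mid]=20 -> Found target at index 7!

Binary search finds 20 at index 7 after 5 comparisons. The search repeatedly halves the search space by comparing with the middle element.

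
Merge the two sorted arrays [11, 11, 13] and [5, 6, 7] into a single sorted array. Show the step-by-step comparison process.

Merging process:

Compare 11 vs 5: take 5 from right. Merged: [5]
Compare 11 vs 6: take 6 from right. Merged: [5, 6]
Compare 11 vs 7: take 7 from right. Merged: [5, 6, 7]
Append remaining from left: [11, 11, 13]. Merged: [5, 6, 7, 11, 11, 13]

Final merged array: [5, 6, 7, 11, 11, 13]
Total comparisons: 3

The merged array is [5, 6, 7, 11, 11, 13], requiring 3 comparisons. The merge step runs in O(n) time where n is the total number of elements.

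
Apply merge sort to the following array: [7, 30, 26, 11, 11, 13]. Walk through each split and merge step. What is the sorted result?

Merge sort trace:

Split: [7, 30, 26, 11, 11, 13] -> [7, 30, 26] and [11, 11, 13]
  Split: [7, 30, 26] -> [7] and [30, 26]
    Split: [30, 26] -> [30] and [26]
    Merge: [30] + [26] -> [26, 30]
  Merge: [7] + [26, 30] -> [7, 26, 30]
  Split: [11, 11, 13] -> [11] and [11, 13]
    Split: [11, 13] -> [11] and [13]
    Merge: [11] + [13] -> [11, 13]
  Merge: [11] + [11, 13] -> [11, 11, 13]
Merge: [7, 26, 30] + [11, 11, 13] -> [7, 11, 11, 13, 26, 30]

Final sorted array: [7, 11, 11, 13, 26, 30]

The merge sort proceeds by recursively splitting the array and merging sorted halves.
After all merges, the sorted array is [7, 11, 11, 13, 26, 30].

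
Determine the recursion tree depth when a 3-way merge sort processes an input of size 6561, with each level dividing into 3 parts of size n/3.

For divide and conquer with division factor 3:

Problem sizes at each level:
Level 0: 6561
Level 1: 2187
Level 2: 729
Level 3: 243
Level 4: 81
Level 5: 27
Level 6: 9
Level 7: 3
Level 8: 1

The root is level 0 and the size-1 base case is level 8 (the tree spans levels 0 through 8, i.e. 9 levels counting the root), so the depth is the number of divisions: log_3(6561) = 8

The recursion tree depth is log_3(6561) = 8. At each level, the problem size is divided by 3, so it takes 8 divisions to reduce to a base case of size 1. The algorithm makes 3 recursive calls at each level.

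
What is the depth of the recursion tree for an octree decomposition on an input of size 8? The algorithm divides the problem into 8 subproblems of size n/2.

For divide and conquer with division factor 2:

Problem sizes at each level:
Level 0: 8
Level 1: 4
Level 2: 2
Level 3: 1

The root is level 0 and the size-1 base case is level 3 (the tree spans levels 0 through 3, i.e. 4 levels counting the root), so the depth is the number of divisions: log_2(8) = 3

The recursion tree depth is log_2(8) = 3. At each level, the problem size is divided by 2, so it takes 3 divisions to reduce to a base case of size 1. The algorithm makes 8 recursive calls at each level.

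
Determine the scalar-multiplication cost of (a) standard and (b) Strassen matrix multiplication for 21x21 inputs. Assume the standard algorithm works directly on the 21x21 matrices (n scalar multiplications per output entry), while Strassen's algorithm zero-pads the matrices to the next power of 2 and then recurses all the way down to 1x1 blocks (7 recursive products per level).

Matrix multiplication for 21x21 matrices:

Strassen's algorithm requires power-of-2 dimensions. Pad 21x21 to 32x32 (next power of 2).

Standard algorithm: 21^3 = 9261 multiplications
Strassen's algorithm: 7^(log2(32)) = 7^5 = 16807 multiplications
Difference: 9261 - 16807 = -7546 (Strassen uses MORE here due to padding overhead — for small or just-over-power-of-2 n, padding can outweigh the per-level savings)

Standard: 9261 multiplications (21^3). Strassen: 16807 multiplications (7^5, after padding to 32x32). Strassen reduces 8 recursive multiplications to 7 at each level.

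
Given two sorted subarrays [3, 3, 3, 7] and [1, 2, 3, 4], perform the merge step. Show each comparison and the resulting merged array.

Merging process:

Compare 3 vs 1: take 1 from right. Merged: [1]
Compare 3 vs 2: take 2 from right. Merged: [1, 2]
Compare 3 vs 3: take 3 from left. Merged: [1, 2, 3]
Compare 3 vs 3: take 3 from left. Merged: [1, 2, 3, 3]
Compare 3 vs 3: take 3 from left. Merged: [1, 2, 3, 3, 3]
Compare 7 vs 3: take 3 from right. Merged: [1, 2, 3, 3, 3, 3]
Compare 7 vs 4: take 4 from right. Merged: [1, 2, 3, 3, 3, 3, 4]
Append remaining from left: [7]. Merged: [1, 2, 3, 3, 3, 3, 4, 7]

Final merged array: [1, 2, 3, 3, 3, 3, 4, 7]
Total comparisons: 7

The merged array is [1, 2, 3, 3, 3, 3, 4, 7], requiring 7 comparisons. The merge step runs in O(n) time where n is the total number of elements.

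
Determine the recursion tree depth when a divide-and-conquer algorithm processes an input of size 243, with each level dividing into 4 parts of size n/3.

For divide and conquer with division factor 3:

Problem sizes at each level:
Level 0: 243
Level 1: 81
Level 2: 27
Level 3: 9
Level 4: 3
Level 5: 1

The root is level 0 and the size-1 base case is level 5 (the tree spans levels 0 through 5, i.e. 6 levels counting the root), so the depth is the number of divisions: log_3(243) = 5

The recursion tree depth is log_3(243) = 5. At each level, the problem size is divided by 3, so it takes 5 divisions to reduce to a base case of size 1. The algorithm makes 4 recursive calls at each level.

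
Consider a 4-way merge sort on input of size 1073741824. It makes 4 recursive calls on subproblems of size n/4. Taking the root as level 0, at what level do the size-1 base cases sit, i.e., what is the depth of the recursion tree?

For divide and conquer with division factor 4:

Problem sizes at each level:
Level 0: 1073741824
Level 1: 268435456
Level 2: 67108864
Level 3: 16777216
Level 4: 4194304
Level 5: 1048576
Level 6: 262144
Level 7: 65536
Level 8: 16384
Level 9: 4096
Level 10: 1024
Level 11: 256
Level 12: 64
Level 13: 16
Level 14: 4
Level 15: 1

The root is level 0 and the size-1 base case is level 15 (the tree spans levels 0 through 15, i.e. 16 levels counting the root), so the depth is the number of divisions: log_4(1073741824) = 15

The recursion tree depth is log_4(1073741824) = 15. At each level, the problem size is divided by 4, so it takes 15 divisions to reduce to a base case of size 1. The algorithm makes 4 recursive calls at each level.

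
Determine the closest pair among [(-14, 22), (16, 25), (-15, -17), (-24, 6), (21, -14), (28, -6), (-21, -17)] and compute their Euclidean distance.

Computing all pairwise distances among 7 points:

d((-14, 22), (16, 25)) = 30.1496
d((-14, 22), (-15, -17)) = 39.0128
d((-14, 22), (-24, 6)) = 18.868
d((-14, 22), (21, -14)) = 50.2096
d((-14, 22), (28, -6)) = 50.4777
d((-14, 22), (-21, -17)) = 39.6232
d((16, 25), (-15, -17)) = 52.2015
d((16, 25), (-24, 6)) = 44.2832
d((16, 25), (21, -14)) = 39.3192
d((16, 25), (28, -6)) = 33.2415
d((16, 25), (-21, -17)) = 55.9732
d((-15, -17), (-24, 6)) = 24.6982
d((-15, -17), (21, -14)) = 36.1248
d((-15, -17), (28, -6)) = 44.3847
d((-15, -17), (-21, -17)) = 6.0 <-- minimum
d((-24, 6), (21, -14)) = 49.2443
d((-24, 6), (28, -6)) = 53.3667
d((-24, 6), (-21, -17)) = 23.1948
d((21, -14), (28, -6)) = 10.6301
d((21, -14), (-21, -17)) = 42.107
d((28, -6), (-21, -17)) = 50.2195

Closest pair: (-15, -17) and (-21, -17) with distance 6.0

The closest pair is (-15, -17) and (-21, -17) with Euclidean distance 6.0. For 7 points, brute-force pairwise comparison is shown above. For large n, the divide-and-conquer algorithm (sort by x, recurse on halves, check the dividing strip) achieves O(n log n).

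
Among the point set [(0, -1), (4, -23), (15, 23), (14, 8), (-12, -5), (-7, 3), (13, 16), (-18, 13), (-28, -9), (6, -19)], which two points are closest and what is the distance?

Computing all pairwise distances among 10 points:

d((0, -1), (4, -23)) = 22.3607
d((0, -1), (15, 23)) = 28.3019
d((0, -1), (14, 8)) = 16.6433
d((0, -1), (-12, -5)) = 12.6491
d((0, -1), (-7, 3)) = 8.0623
d((0, -1), (13, 16)) = 21.4009
d((0, -1), (-18, 13)) = 22.8035
d((0, -1), (-28, -9)) = 29.1204
d((0, -1), (6, -19)) = 18.9737
d((4, -23), (15, 23)) = 47.2969
d((4, -23), (14, 8)) = 32.573
d((4, -23), (-12, -5)) = 24.0832
d((4, -23), (-7, 3)) = 28.2312
d((4, -23), (13, 16)) = 40.025
d((4, -23), (-18, 13)) = 42.19
d((4, -23), (-28, -9)) = 34.9285
d((4, -23), (6, -19)) = 4.4721 <-- minimum
d((15, 23), (14, 8)) = 15.0333
d((15, 23), (-12, -5)) = 38.8973
d((15, 23), (-7, 3)) = 29.7321
d((15, 23), (13, 16)) = 7.2801
d((15, 23), (-18, 13)) = 34.4819
d((15, 23), (-28, -9)) = 53.6004
d((15, 23), (6, -19)) = 42.9535
d((14, 8), (-12, -5)) = 29.0689
d((14, 8), (-7, 3)) = 21.587
d((14, 8), (13, 16)) = 8.0623
d((14, 8), (-18, 13)) = 32.3883
d((14, 8), (-28, -9)) = 45.31
d((14, 8), (6, -19)) = 28.1603
d((-12, -5), (-7, 3)) = 9.434
d((-12, -5), (13, 16)) = 32.6497
d((-12, -5), (-18, 13)) = 18.9737
d((-12, -5), (-28, -9)) = 16.4924
d((-12, -5), (6, -19)) = 22.8035
d((-7, 3), (13, 16)) = 23.8537
d((-7, 3), (-18, 13)) = 14.8661
d((-7, 3), (-28, -9)) = 24.1868
d((-7, 3), (6, -19)) = 25.5539
d((13, 16), (-18, 13)) = 31.1448
d((13, 16), (-28, -9)) = 48.0208
d((13, 16), (6, -19)) = 35.6931
d((-18, 13), (-28, -9)) = 24.1661
d((-18, 13), (6, -19)) = 40.0
d((-28, -9), (6, -19)) = 35.4401

Closest pair: (4, -23) and (6, -19) with distance 4.4721

The closest pair is (4, -23) and (6, -19) with Euclidean distance 4.4721. For 10 points, brute-force pairwise comparison is shown above. For large n, the divide-and-conquer algorithm (sort by x, recurse on halves, check the dividing strip) achieves O(n log n).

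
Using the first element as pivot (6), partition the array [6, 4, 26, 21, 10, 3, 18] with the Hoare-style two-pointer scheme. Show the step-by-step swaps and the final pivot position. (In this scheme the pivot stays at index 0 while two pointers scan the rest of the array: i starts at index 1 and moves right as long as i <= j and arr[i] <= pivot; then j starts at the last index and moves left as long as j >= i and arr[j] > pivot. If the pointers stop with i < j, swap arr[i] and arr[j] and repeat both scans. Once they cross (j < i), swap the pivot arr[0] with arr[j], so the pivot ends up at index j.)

Hoare-style two-pointer partition with pivot = 6:

Initial array: [6, 4, 26, 21, 10, 3, 18]

Pointers start at i = 1, j = 6.
i stops at index 2 (arr[2]=26 > 6), j stops at index 5 (arr[5]=3 <= 6): swap arr[2] and arr[5], array becomes [6, 4, 3, 21, 10, 26, 18]
i ends at 3, j ends at 2: the pointers have crossed (j < i), so scanning stops.

Swap pivot arr[0] with arr[2] to place pivot at position 2: [3, 4, 6, 21, 10, 26, 18]
Pivot position: 2

After partitioning with pivot 6, the array becomes [3, 4, 6, 21, 10, 26, 18]. The pivot is placed at index 2. All elements to the left of the pivot are <= 6, and all elements to the right are > 6.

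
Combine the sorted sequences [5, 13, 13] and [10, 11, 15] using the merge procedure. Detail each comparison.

Merging process:

Compare 5 vs 10: take 5 from left. Merged: [5]
Compare 13 vs 10: take 10 from right. Merged: [5, 10]
Compare 13 vs 11: take 11 from right. Merged: [5, 10, 11]
Compare 13 vs 15: take 13 from left. Merged: [5, 10, 11, 13]
Compare 13 vs 15: take 13 from left. Merged: [5, 10, 11, 13, 13]
Append remaining from right: [15]. Merged: [5, 10, 11, 13, 13, 15]

Final merged array: [5, 10, 11, 13, 13, 15]
Total comparisons: 5

The merged array is [5, 10, 11, 13, 13, 15], requiring 5 comparisons. The merge step runs in O(n) time where n is the total number of elements.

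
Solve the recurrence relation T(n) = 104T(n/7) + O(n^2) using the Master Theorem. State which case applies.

Master Theorem for T(n) = 104T(n/7) + O(n^2):

a = 104, b = 7, c = 2
log_b(a) = log_7(104) = 2.3867

Case 1: c = 2 < log_7(104) = 2.3867
T(n) = O(n^(log_7 104))

For T(n) = 104T(n/7) + O(n^2): log_7(104) = 2.3867. This is Case 1 of the Master Theorem (c < log_b(a), work dominated by leaves), giving O(n^(log_7 104)).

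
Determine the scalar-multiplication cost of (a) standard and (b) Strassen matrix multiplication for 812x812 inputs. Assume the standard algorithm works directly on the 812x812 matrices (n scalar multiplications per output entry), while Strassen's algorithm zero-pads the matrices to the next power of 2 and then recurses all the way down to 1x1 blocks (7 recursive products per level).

Matrix multiplication for 812x812 matrices:

Strassen's algorithm requires power-of-2 dimensions. Pad 812x812 to 1024x1024 (next power of 2).

Standard algorithm: 812^3 = 535387328 multiplications
Strassen's algorithm: 7^(log2(1024)) = 7^10 = 282475249 multiplications
Savings: 535387328 - 282475249 = 252912079 multiplications

Standard: 535387328 multiplications (812^3). Strassen: 282475249 multiplications (7^10, after padding to 1024x1024). Strassen reduces 8 recursive multiplications to 7 at each level.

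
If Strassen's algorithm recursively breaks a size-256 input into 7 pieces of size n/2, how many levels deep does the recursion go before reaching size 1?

For divide and conquer with division factor 2:

Problem sizes at each level:
Level 0: 256
Level 1: 128
Level 2: 64
Level 3: 32
Level 4: 16
Level 5: 8
Level 6: 4
Level 7: 2
Level 8: 1

The root is level 0 and the size-1 base case is level 8 (the tree spans levels 0 through 8, i.e. 9 levels counting the root), so the depth is the number of divisions: log_2(256) = 8

The recursion tree depth is log_2(256) = 8. At each level, the problem size is divided by 2, so it takes 8 divisions to reduce to a base case of size 1. The algorithm makes 7 recursive calls at each level.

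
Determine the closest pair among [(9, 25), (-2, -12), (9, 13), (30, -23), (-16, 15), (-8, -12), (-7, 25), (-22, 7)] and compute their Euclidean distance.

Computing all pairwise distances among 8 points:

d((9, 25), (-2, -12)) = 38.6005
d((9, 25), (9, 13)) = 12.0
d((9, 25), (30, -23)) = 52.3927
d((9, 25), (-16, 15)) = 26.9258
d((9, 25), (-8, -12)) = 40.7185
d((9, 25), (-7, 25)) = 16.0
d((9, 25), (-22, 7)) = 35.8469
d((-2, -12), (9, 13)) = 27.313
d((-2, -12), (30, -23)) = 33.8378
d((-2, -12), (-16, 15)) = 30.4138
d((-2, -12), (-8, -12)) = 6.0 <-- minimum
d((-2, -12), (-7, 25)) = 37.3363
d((-2, -12), (-22, 7)) = 27.5862
d((9, 13), (30, -23)) = 41.6773
d((9, 13), (-16, 15)) = 25.0799
d((9, 13), (-8, -12)) = 30.2324
d((9, 13), (-7, 25)) = 20.0
d((9, 13), (-22, 7)) = 31.5753
d((30, -23), (-16, 15)) = 59.6657
d((30, -23), (-8, -12)) = 39.5601
d((30, -23), (-7, 25)) = 60.6053
d((30, -23), (-22, 7)) = 60.0333
d((-16, 15), (-8, -12)) = 28.1603
d((-16, 15), (-7, 25)) = 13.4536
d((-16, 15), (-22, 7)) = 10.0
d((-8, -12), (-7, 25)) = 37.0135
d((-8, -12), (-22, 7)) = 23.6008
d((-7, 25), (-22, 7)) = 23.4307

Closest pair: (-2, -12) and (-8, -12) with distance 6.0

The closest pair is (-2, -12) and (-8, -12) with Euclidean distance 6.0. For 8 points, brute-force pairwise comparison is shown above. For large n, the divide-and-conquer algorithm (sort by x, recurse on halves, check the dividing strip) achieves O(n log n).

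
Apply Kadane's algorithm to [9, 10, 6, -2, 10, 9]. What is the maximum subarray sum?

Using Kadane's algorithm on [9, 10, 6, -2, 10, 9]:

Scanning through the array:
Position 1 (value 10): max_ending_here = 19, max_so_far = 19
Position 2 (value 6): max_ending_here = 25, max_so_far = 25
Position 3 (value -2): max_ending_here = 23, max_so_far = 25
Position 4 (value 10): max_ending_here = 33, max_so_far = 33
Position 5 (value 9): max_ending_here = 42, max_so_far = 42

Maximum subarray: [9, 10, 6, -2, 10, 9]
Maximum sum: 42

The maximum subarray is [9, 10, 6, -2, 10, 9] with sum 42. This subarray runs from index 0 to index 5.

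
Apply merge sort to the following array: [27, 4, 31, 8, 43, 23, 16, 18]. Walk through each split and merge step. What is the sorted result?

Merge sort trace:

Split: [27, 4, 31, 8, 43, 23, 16, 18] -> [27, 4, 31, 8] and [43, 23, 16, 18]
  Split: [27, 4, 31, 8] -> [27, 4] and [31, 8]
    Split: [27, 4] -> [27] and [4]
    Merge: [27] + [4] -> [4, 27]
    Split: [31, 8] -> [31] and [8]
    Merge: [31] + [8] -> [8, 31]
  Merge: [4, 27] + [8, 31] -> [4, 8, 27, 31]
  Split: [43, 23, 16, 18] -> [43, 23] and [16, 18]
    Split: [43, 23] -> [43] and [23]
    Merge: [43] + [23] -> [23, 43]
    Split: [16, 18] -> [16] and [18]
    Merge: [16] + [18] -> [16, 18]
  Merge: [23, 43] + [16, 18] -> [16, 18, 23, 43]
Merge: [4, 8, 27, 31] + [16, 18, 23, 43] -> [4, 8, 16, 18, 23, 27, 31, 43]

Final sorted array: [4, 8, 16, 18, 23, 27, 31, 43]

The merge sort proceeds by recursively splitting the array and merging sorted halves.
After all merges, the sorted array is [4, 8, 16, 18, 23, 27, 31, 43].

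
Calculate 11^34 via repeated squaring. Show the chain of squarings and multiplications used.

Computing 11^34 by squaring (build up from 11^1; each line after the first costs one multiplication):

11^1 = 11
11^2 = (11^1)^2 = 11^2 = 121
11^4 = (11^2)^2 = 121^2 = 14641
11^8 = (11^4)^2 = 14641^2 = 214358881
11^16 = (11^8)^2 = 214358881^2 = 45949729863572161
11^17 = 11 * 11^16 = 11 * 45949729863572161 = 505447028499293771
11^34 = (11^17)^2 = 505447028499293771^2 = 255476698618765889551019445759400441

Result: 255476698618765889551019445759400441
Multiplications needed: 6 (6 lines after 11^1)

11^34 = 255476698618765889551019445759400441. Using exponentiation by squaring, this requires 6 multiplications. The key idea: if the exponent is even, square the half-power; if odd, multiply by the base once.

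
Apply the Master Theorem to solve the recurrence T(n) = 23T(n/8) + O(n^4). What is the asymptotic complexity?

Master Theorem for T(n) = 23T(n/8) + O(n^4):

a = 23, b = 8, c = 4
log_b(a) = log_8(23) = 1.5079

Case 3: c = 4 > log_8(23) = 1.5079
T(n) = O(n^4) = O(n^4)

For T(n) = 23T(n/8) + O(n^4): log_8(23) = 1.5079. This is Case 3 of the Master Theorem (c > log_b(a), work dominated by root), giving O(n^4).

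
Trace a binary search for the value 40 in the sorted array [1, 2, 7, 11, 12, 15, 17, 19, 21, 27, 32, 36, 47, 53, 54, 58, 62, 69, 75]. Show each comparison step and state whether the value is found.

Binary search for 40 in [1, 2, 7, 11, 12, 15, 17, 19, 21, 27, 32, 36, 47, 53, 54, 58, 62, 69, 75]:

lo=0, hi=18, mid=9, arr[mid]=27 -> 27 < 40, search right half
lo=10, hi=18, mid=14, arr[mid]=54 -> 54 > 40, search left half
lo=10, hi=13, mid=11, arr[mid]=36 -> 36 < 40, search right half
lo=12, hi=13, mid=12, arr[mid]=47 -> 47 > 40, search left half
lo=12 > hi=11, target 40 not found

Binary search determines that 40 is not in the array after 4 comparisons. The search space was exhausted without finding the target.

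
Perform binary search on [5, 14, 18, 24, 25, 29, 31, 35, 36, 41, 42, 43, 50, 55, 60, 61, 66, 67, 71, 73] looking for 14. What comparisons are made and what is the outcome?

Binary search for 14 in [5, 14, 18, 24, 25, 29, 31, 35, 36, 41, 42, 43, 50, 55, 60, 61, 66, 67, 71, 73]:

lo=0, hi=19, mid=9, arr[mid]=41 -> 41 > 14, search left half
lo=0, hi=8, mid=4, arr[mid]=25 -> 25 > 14, search left half
lo=0, hi=3, mid=1, arr[mid]=14 -> Found target at index 1!

Binary search finds 14 at index 1 after 3 comparisons. The search repeatedly halves the search space by comparing with the middle element.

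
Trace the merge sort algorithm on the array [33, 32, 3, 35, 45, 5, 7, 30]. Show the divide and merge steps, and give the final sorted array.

Merge sort trace:

Split: [33, 32, 3, 35, 45, 5, 7, 30] -> [33, 32, 3, 35] and [45, 5, 7, 30]
  Split: [33, 32, 3, 35] -> [33, 32] and [3, 35]
    Split: [33, 32] -> [33] and [32]
    Merge: [33] + [32] -> [32, 33]
    Split: [3, 35] -> [3] and [35]
    Merge: [3] + [35] -> [3, 35]
  Merge: [32, 33] + [3, 35] -> [3, 32, 33, 35]
  Split: [45, 5, 7, 30] -> [45, 5] and [7, 30]
    Split: [45, 5] -> [45] and [5]
    Merge: [45] + [5] -> [5, 45]
    Split: [7, 30] -> [7] and [30]
    Merge: [7] + [30] -> [7, 30]
  Merge: [5, 45] + [7, 30] -> [5, 7, 30, 45]
Merge: [3, 32, 33, 35] + [5, 7, 30, 45] -> [3, 5, 7, 30, 32, 33, 35, 45]

Final sorted array: [3, 5, 7, 30, 32, 33, 35, 45]

The merge sort proceeds by recursively splitting the array and merging sorted halves.
After all merges, the sorted array is [3, 5, 7, 30, 32, 33, 35, 45].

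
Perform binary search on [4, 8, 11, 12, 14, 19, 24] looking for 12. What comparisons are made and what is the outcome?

Binary search for 12 in [4, 8, 11, 12, 14, 19, 24]:

lo=0, hi=6, mid=3, arr[mid]=12 -> Found target at index 3!

Binary search finds 12 at index 3 after 1 comparisons. The search repeatedly halves the search space by comparing with the middle element.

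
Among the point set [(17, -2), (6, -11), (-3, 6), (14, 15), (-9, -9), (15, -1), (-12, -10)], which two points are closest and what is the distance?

Computing all pairwise distances among 7 points:

d((17, -2), (6, -11)) = 14.2127
d((17, -2), (-3, 6)) = 21.5407
d((17, -2), (14, 15)) = 17.2627
d((17, -2), (-9, -9)) = 26.9258
d((17, -2), (15, -1)) = 2.2361 <-- minimum
d((17, -2), (-12, -10)) = 30.0832
d((6, -11), (-3, 6)) = 19.2354
d((6, -11), (14, 15)) = 27.2029
d((6, -11), (-9, -9)) = 15.1327
d((6, -11), (15, -1)) = 13.4536
d((6, -11), (-12, -10)) = 18.0278
d((-3, 6), (14, 15)) = 19.2354
d((-3, 6), (-9, -9)) = 16.1555
d((-3, 6), (15, -1)) = 19.3132
d((-3, 6), (-12, -10)) = 18.3576
d((14, 15), (-9, -9)) = 33.2415
d((14, 15), (15, -1)) = 16.0312
d((14, 15), (-12, -10)) = 36.0694
d((-9, -9), (15, -1)) = 25.2982
d((-9, -9), (-12, -10)) = 3.1623
d((15, -1), (-12, -10)) = 28.4605

Closest pair: (17, -2) and (15, -1) with distance 2.2361

The closest pair is (17, -2) and (15, -1) with Euclidean distance 2.2361. For 7 points, brute-force pairwise comparison is shown above. For large n, the divide-and-conquer algorithm (sort by x, recurse on halves, check the dividing strip) achieves O(n log n).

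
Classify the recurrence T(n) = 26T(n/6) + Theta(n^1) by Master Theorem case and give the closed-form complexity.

Master Theorem for T(n) = 26T(n/6) + O(n^1):

a = 26, b = 6, c = 1
log_b(a) = log_6(26) = 1.8184

Case 1: c = 1 < log_6(26) = 1.8184
T(n) = O(n^(log_6 26))

For T(n) = 26T(n/6) + O(n^1): log_6(26) = 1.8184. This is Case 1 of the Master Theorem (c < log_b(a), work dominated by leaves), giving O(n^(log_6 26)).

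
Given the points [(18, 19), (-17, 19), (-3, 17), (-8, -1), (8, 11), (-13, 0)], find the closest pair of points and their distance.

Computing all pairwise distances among 6 points:

d((18, 19), (-17, 19)) = 35.0
d((18, 19), (-3, 17)) = 21.095
d((18, 19), (-8, -1)) = 32.8024
d((18, 19), (8, 11)) = 12.8062
d((18, 19), (-13, 0)) = 36.3593
d((-17, 19), (-3, 17)) = 14.1421
d((-17, 19), (-8, -1)) = 21.9317
d((-17, 19), (8, 11)) = 26.2488
d((-17, 19), (-13, 0)) = 19.4165
d((-3, 17), (-8, -1)) = 18.6815
d((-3, 17), (8, 11)) = 12.53
d((-3, 17), (-13, 0)) = 19.7231
d((-8, -1), (8, 11)) = 20.0
d((-8, -1), (-13, 0)) = 5.099 <-- minimum
d((8, 11), (-13, 0)) = 23.7065

Closest pair: (-8, -1) and (-13, 0) with distance 5.099

The closest pair is (-8, -1) and (-13, 0) with Euclidean distance 5.099. For 6 points, brute-force pairwise comparison is shown above. For large n, the divide-and-conquer algorithm (sort by x, recurse on halves, check the dividing strip) achieves O(n log n).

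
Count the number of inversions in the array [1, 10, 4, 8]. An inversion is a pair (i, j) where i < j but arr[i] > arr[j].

Finding inversions in [1, 10, 4, 8]:

(1, 2): arr[1]=10 > arr[2]=4
(1, 3): arr[1]=10 > arr[3]=8

Total inversions: 2

The array has 2 inversion(s): (1,2), (1,3). Each pair (i,j) satisfies i < j and arr[i] > arr[j].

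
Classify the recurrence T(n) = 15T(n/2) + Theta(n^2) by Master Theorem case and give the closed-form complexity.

Master Theorem for T(n) = 15T(n/2) + O(n^2):

a = 15, b = 2, c = 2
log_b(a) = log_2(15) = 3.9069

Case 1: c = 2 < log_2(15) = 3.9069
T(n) = O(n^(log_2 15))

For T(n) = 15T(n/2) + O(n^2): log_2(15) = 3.9069. This is Case 1 of the Master Theorem (c < log_b(a), work dominated by leaves), giving O(n^(log_2 15)).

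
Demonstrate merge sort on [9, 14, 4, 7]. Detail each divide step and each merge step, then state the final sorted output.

Merge sort trace:

Split: [9, 14, 4, 7] -> [9, 14] and [4, 7]
  Split: [9, 14] -> [9] and [14]
  Merge: [9] + [14] -> [9, 14]
  Split: [4, 7] -> [4] and [7]
  Merge: [4] + [7] -> [4, 7]
Merge: [9, 14] + [4, 7] -> [4, 7, 9, 14]

Final sorted array: [4, 7, 9, 14]

The merge sort proceeds by recursively splitting the array and merging sorted halves.
After all merges, the sorted array is [4, 7, 9, 14].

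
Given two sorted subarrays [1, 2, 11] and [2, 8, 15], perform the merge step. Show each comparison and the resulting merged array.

Merging process:

Compare 1 vs 2: take 1 from left. Merged: [1]
Compare 2 vs 2: take 2 from left. Merged: [1, 2]
Compare 11 vs 2: take 2 from right. Merged: [1, 2, 2]
Compare 11 vs 8: take 8 from right. Merged: [1, 2, 2, 8]
Compare 11 vs 15: take 11 from left. Merged: [1, 2, 2, 8, 11]
Append remaining from right: [15]. Merged: [1, 2, 2, 8, 11, 15]

Final merged array: [1, 2, 2, 8, 11, 15]
Total comparisons: 5

The merged array is [1, 2, 2, 8, 11, 15], requiring 5 comparisons. The merge step runs in O(n) time where n is the total number of elements.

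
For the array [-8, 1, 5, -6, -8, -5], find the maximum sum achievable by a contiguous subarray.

Using Kadane's algorithm on [-8, 1, 5, -6, -8, -5]:

Scanning through the array:
Position 1 (value 1): max_ending_here = 1, max_so_far = 1
Position 2 (value 5): max_ending_here = 6, max_so_far = 6
Position 3 (value -6): max_ending_here = 0, max_so_far = 6
Position 4 (value -8): max_ending_here = -8, max_so_far = 6
Position 5 (value -5): max_ending_here = -5, max_so_far = 6

Maximum subarray: [1, 5]
Maximum sum: 6

The maximum subarray is [1, 5] with sum 6. This subarray runs from index 1 to index 2.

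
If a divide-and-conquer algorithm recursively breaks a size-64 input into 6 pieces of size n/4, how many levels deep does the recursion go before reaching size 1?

For divide and conquer with division factor 4:

Problem sizes at each level:
Level 0: 64
Level 1: 16
Level 2: 4
Level 3: 1

The root is level 0 and the size-1 base case is level 3 (the tree spans levels 0 through 3, i.e. 4 levels counting the root), so the depth is the number of divisions: log_4(64) = 3

The recursion tree depth is log_4(64) = 3. At each level, the problem size is divided by 4, so it takes 3 divisions to reduce to a base case of size 1. The algorithm makes 6 recursive calls at each level.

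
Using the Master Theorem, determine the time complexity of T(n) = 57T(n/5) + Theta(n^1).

Master Theorem for T(n) = 57T(n/5) + O(n^1):

a = 57, b = 5, c = 1
log_b(a) = log_5(57) = 2.5121

Case 1: c = 1 < log_5(57) = 2.5121
T(n) = O(n^(log_5 57))

For T(n) = 57T(n/5) + O(n^1): log_5(57) = 2.5121. This is Case 1 of the Master Theorem (c < log_b(a), work dominated by leaves), giving O(n^(log_5 57)).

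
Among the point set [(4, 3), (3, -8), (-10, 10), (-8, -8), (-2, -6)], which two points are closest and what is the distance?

Computing all pairwise distances among 5 points:

d((4, 3), (3, -8)) = 11.0454
d((4, 3), (-10, 10)) = 15.6525
d((4, 3), (-8, -8)) = 16.2788
d((4, 3), (-2, -6)) = 10.8167
d((3, -8), (-10, 10)) = 22.2036
d((3, -8), (-8, -8)) = 11.0
d((3, -8), (-2, -6)) = 5.3852 <-- minimum
d((-10, 10), (-8, -8)) = 18.1108
d((-10, 10), (-2, -6)) = 17.8885
d((-8, -8), (-2, -6)) = 6.3246

Closest pair: (3, -8) and (-2, -6) with distance 5.3852

The closest pair is (3, -8) and (-2, -6) with Euclidean distance 5.3852. For 5 points, brute-force pairwise comparison is shown above. For large n, the divide-and-conquer algorithm (sort by x, recurse on halves, check the dividing strip) achieves O(n log n).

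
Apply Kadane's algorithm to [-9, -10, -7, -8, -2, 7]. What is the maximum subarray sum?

Using Kadane's algorithm on [-9, -10, -7, -8, -2, 7]:

Scanning through the array:
Position 1 (value -10): max_ending_here = -10, max_so_far = -9
Position 2 (value -7): max_ending_here = -7, max_so_far = -7
Position 3 (value -8): max_ending_here = -8, max_so_far = -7
Position 4 (value -2): max_ending_here = -2, max_so_far = -2
Position 5 (value 7): max_ending_here = 7, max_so_far = 7

Maximum subarray: [7]
Maximum sum: 7

The maximum subarray is [7] with sum 7. This subarray runs from index 5 to index 5.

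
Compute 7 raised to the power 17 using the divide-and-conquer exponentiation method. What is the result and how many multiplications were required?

Computing 7^17 by squaring (build up from 7^1; each line after the first costs one multiplication):

7^1 = 7
7^2 = (7^1)^2 = 7^2 = 49
7^4 = (7^2)^2 = 49^2 = 2401
7^8 = (7^4)^2 = 2401^2 = 5764801
7^16 = (7^8)^2 = 5764801^2 = 33232930569601
7^17 = 7 * 7^16 = 7 * 33232930569601 = 232630513987207

Result: 232630513987207
Multiplications needed: 5 (5 lines after 7^1)

7^17 = 232630513987207. Using exponentiation by squaring, this requires 5 multiplications. The key idea: if the exponent is even, square the half-power; if odd, multiply by the base once.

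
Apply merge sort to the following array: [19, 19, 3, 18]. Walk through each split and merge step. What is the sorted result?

Merge sort trace:

Split: [19, 19, 3, 18] -> [19, 19] and [3, 18]
  Split: [19, 19] -> [19] and [19]
  Merge: [19] + [19] -> [19, 19]
  Split: [3, 18] -> [3] and [18]
  Merge: [3] + [18] -> [3, 18]
Merge: [19, 19] + [3, 18] -> [3, 18, 19, 19]

Final sorted array: [3, 18, 19, 19]

The merge sort proceeds by recursively splitting the array and merging sorted halves.
After all merges, the sorted array is [3, 18, 19, 19].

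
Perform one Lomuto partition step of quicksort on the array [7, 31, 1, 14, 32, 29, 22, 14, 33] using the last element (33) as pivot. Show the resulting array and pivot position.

Lomuto partition with pivot = 33:

Initial array: [7, 31, 1, 14, 32, 29, 22, 14, 33]

arr[0]=7 <= 33: swap with position 0, array becomes [7, 31, 1, 14, 32, 29, 22, 14, 33]
arr[1]=31 <= 33: swap with position 1, array becomes [7, 31, 1, 14, 32, 29, 22, 14, 33]
arr[2]=1 <= 33: swap with position 2, array becomes [7, 31, 1, 14, 32, 29, 22, 14, 33]
arr[3]=14 <= 33: swap with position 3, array becomes [7, 31, 1, 14, 32, 29, 22, 14, 33]
arr[4]=32 <= 33: swap with position 4, array becomes [7, 31, 1, 14, 32, 29, 22, 14, 33]
arr[5]=29 <= 33: swap with position 5, array becomes [7, 31, 1, 14, 32, 29, 22, 14, 33]
arr[6]=22 <= 33: swap with position 6, array becomes [7, 31, 1, 14, 32, 29, 22, 14, 33]
arr[7]=14 <= 33: swap with position 7, array becomes [7, 31, 1, 14, 32, 29, 22, 14, 33]

Place pivot at position 8: [7, 31, 1, 14, 32, 29, 22, 14, 33]
Pivot position: 8

After partitioning with pivot 33, the array becomes [7, 31, 1, 14, 32, 29, 22, 14, 33]. The pivot is placed at index 8. All elements to the left of the pivot are <= 33, and all elements to the right are > 33.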